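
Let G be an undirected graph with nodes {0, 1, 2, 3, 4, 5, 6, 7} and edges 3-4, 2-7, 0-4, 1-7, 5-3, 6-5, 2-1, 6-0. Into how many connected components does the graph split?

Starting from 1 we can reach 1, 2, 7. That is one component of size 3.
Starting from 0 we can reach 0, 3, 4, 5, 6. That is one component of size 5.
Total: 2 components.

2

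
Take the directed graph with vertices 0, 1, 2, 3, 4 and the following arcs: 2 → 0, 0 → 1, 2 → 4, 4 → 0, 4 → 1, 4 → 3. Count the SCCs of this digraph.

{3} is an SCC by itself.
{1} is an SCC by itself.
{0} is an SCC by itself.
{4} is an SCC by itself.
{2} is an SCC by itself.
That gives 5 strongly connected components.

5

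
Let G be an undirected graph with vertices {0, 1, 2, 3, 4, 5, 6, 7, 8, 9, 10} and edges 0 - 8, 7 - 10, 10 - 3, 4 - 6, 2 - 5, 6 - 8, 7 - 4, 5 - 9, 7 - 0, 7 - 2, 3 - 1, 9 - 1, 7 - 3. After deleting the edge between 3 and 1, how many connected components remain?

1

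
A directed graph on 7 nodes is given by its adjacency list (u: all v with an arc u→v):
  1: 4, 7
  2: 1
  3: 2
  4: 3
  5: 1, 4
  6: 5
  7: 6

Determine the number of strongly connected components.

1

{1, 2, 3, 4, 5, 6, 7} are all mutually reachable — one SCC of size 7.
That gives 1 strongly connected component.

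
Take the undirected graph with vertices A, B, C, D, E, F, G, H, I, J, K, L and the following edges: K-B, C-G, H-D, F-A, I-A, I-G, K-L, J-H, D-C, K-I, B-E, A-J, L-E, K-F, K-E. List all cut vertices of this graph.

Removing K increases the component count from 1 to 2, so K is a cut vertex.
By contrast removing A leaves 1 component; it is not a cut vertex. No other vertex is a cut vertex either.

K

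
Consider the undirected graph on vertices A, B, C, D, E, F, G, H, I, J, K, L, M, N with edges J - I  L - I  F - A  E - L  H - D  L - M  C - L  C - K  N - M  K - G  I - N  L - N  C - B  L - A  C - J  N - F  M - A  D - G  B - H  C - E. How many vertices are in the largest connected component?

Starting from A we can reach A, B, C, D, E, F, G, H, I, J, K, L, M, N. That is one component of size 14.
The largest has 14 vertices.

14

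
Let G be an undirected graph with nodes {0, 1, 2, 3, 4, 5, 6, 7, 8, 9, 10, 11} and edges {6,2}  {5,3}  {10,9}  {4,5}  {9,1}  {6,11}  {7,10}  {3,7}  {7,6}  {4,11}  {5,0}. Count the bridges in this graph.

5

The edges on the cycle 4-5-3-7-6-11-4 are not bridges since each lies on that cycle.
But removing 6–2 disconnects 6 from 2; removing 7–10 disconnects 7 from 10; removing 9–1 disconnects 9 from 1; removing 9–10 disconnects 9 from 10 — these are bridges.
In total 5 edges are bridges.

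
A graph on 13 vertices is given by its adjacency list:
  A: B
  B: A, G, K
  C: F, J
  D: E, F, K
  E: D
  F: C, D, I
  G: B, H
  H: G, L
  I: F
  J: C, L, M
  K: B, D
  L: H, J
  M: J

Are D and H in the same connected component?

From D we can reach A, B, C, D, E, F, G, H, I, J, K, L, M, which includes H.

Yes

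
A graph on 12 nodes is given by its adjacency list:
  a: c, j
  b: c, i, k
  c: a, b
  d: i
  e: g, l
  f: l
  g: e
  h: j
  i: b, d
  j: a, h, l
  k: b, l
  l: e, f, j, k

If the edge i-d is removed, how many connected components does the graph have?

Before removal there is 1 component.
i-d is a bridge — removing it separates i's side from d's side.
After removal: 2 components.

2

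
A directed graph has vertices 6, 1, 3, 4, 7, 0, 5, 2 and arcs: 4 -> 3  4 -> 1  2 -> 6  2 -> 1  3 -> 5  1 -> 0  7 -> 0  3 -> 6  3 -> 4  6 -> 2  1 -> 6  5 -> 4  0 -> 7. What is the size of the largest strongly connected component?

{1, 2, 6} are all mutually reachable — one SCC of size 3.
{3, 4, 5} are all mutually reachable — one SCC of size 3.
{0, 7} are all mutually reachable — one SCC of size 2.
The largest has 3 vertices.

3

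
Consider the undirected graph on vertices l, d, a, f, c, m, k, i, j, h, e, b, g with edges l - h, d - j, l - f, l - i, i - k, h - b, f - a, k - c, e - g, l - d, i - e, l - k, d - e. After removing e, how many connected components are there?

3

With e gone, the remaining components are: {g}; {m}; {a, b, c, d, f, h, i, j, k, l}.
That is 3 components.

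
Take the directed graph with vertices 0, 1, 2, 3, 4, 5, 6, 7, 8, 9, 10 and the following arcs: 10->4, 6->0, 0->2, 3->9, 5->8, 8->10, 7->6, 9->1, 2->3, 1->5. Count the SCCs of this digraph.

{7} is an SCC by itself.
{9} is an SCC by itself.
{3} is an SCC by itself.
{8} is an SCC by itself.
{0} is an SCC by itself.
(and 6 more singleton SCCs)
That gives 11 strongly connected components.

11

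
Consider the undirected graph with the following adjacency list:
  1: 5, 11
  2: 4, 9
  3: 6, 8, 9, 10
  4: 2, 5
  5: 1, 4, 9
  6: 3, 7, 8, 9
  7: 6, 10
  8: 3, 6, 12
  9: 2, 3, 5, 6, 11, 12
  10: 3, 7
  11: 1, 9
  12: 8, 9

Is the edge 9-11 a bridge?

No

After removing 9-11, the path 9-5-1-11 still connects them, so the edge is not a bridge.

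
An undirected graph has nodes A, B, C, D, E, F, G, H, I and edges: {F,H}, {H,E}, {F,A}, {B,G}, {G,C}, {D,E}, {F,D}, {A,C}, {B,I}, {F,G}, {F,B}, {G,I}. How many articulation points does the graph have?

1

Removing F increases the component count from 1 to 2, so F is a cut vertex.
By contrast removing G leaves 1 component; it is not a cut vertex. No other vertex is a cut vertex either.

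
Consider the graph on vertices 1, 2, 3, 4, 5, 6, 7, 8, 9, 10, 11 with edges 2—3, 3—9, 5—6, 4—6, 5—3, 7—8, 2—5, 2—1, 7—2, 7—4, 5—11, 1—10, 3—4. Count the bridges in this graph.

5

The edges on the cycle 5-3-4-6-5 are not bridges since each lies on that cycle.
But removing 5—11 disconnects 5 from 11; removing 7—8 disconnects 7 from 8; removing 2—1 disconnects 2 from 1; removing 10—1 disconnects 10 from 1 — these are bridges.
In total 5 edges are bridges.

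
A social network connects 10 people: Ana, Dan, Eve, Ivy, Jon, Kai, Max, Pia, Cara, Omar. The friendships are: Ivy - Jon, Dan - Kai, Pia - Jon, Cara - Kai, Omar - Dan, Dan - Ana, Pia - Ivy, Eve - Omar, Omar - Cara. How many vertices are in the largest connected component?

Max is isolated — a component by itself.
Starting from Ivy we can reach Ivy, Jon, Pia. That is one component of size 3.
Starting from Ana we can reach Ana, Dan, Eve, Kai, Cara, Omar. That is one component of size 6.
The largest has 6 vertices.

6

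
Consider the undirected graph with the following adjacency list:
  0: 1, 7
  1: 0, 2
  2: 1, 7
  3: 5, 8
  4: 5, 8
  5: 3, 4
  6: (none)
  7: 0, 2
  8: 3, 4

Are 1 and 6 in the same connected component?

The component containing 1 is {0, 1, 2, 7}, and 6 is not in it.

No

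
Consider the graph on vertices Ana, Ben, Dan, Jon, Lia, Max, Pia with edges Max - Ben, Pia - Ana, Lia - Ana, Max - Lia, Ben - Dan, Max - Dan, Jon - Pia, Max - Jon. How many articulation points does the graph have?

1

Removing Max increases the component count from 1 to 2, so Max is a cut vertex.
By contrast removing Dan leaves 1 component; it is not a cut vertex. No other vertex is a cut vertex either.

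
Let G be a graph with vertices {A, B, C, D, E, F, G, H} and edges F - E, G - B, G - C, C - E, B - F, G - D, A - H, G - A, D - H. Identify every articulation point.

G

Removing G increases the component count from 1 to 2, so G is a cut vertex.
By contrast removing F leaves 1 component; it is not a cut vertex. No other vertex is a cut vertex either.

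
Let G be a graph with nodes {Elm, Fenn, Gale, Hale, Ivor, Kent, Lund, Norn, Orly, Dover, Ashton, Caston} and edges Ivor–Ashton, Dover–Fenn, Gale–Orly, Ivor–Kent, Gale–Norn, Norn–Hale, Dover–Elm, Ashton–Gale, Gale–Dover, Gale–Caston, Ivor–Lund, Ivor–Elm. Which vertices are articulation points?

Gale, Ivor, Norn, Dover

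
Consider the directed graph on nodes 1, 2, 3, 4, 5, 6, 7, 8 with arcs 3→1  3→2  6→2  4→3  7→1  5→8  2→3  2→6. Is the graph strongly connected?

No

There is no directed path from 5 to 2, so the graph is not strongly connected.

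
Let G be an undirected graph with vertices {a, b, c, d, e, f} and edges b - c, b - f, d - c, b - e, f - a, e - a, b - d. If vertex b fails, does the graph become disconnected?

Yes

Deleting b raises the number of components from 1 to 2, so b is a cut vertex.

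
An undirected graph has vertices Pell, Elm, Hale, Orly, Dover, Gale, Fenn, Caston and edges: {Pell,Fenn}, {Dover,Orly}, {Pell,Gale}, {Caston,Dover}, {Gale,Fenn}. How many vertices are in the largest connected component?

3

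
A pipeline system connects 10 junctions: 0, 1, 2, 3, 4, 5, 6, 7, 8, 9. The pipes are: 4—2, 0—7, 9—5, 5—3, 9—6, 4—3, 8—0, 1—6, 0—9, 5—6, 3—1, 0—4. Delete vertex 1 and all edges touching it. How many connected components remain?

1

With 1 gone, the remaining components are: {0, 2, 3, 4, 5, 6, 7, 8, 9}.
That is 1 component.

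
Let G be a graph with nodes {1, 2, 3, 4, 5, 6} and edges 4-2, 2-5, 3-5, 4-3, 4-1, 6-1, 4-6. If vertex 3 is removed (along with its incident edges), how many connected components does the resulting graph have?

1

With 3 gone, the remaining components are: {1, 2, 4, 5, 6}.
That is 1 component.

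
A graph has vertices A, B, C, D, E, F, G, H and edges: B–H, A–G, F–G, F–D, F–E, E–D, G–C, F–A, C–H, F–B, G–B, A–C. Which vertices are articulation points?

F

Removing F increases the component count from 1 to 2, so F is a cut vertex.
By contrast removing A leaves 1 component; it is not a cut vertex. No other vertex is a cut vertex either.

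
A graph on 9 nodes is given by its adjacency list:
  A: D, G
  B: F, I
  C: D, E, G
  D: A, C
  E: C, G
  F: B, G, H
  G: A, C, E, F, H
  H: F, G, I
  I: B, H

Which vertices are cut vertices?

Removing G increases the component count from 1 to 2, so G is a cut vertex.
By contrast removing D leaves 1 component; it is not a cut vertex. No other vertex is a cut vertex either.

G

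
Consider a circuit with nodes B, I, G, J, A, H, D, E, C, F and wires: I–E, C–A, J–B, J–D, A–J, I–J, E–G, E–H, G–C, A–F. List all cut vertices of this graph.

A, E, J

Removing A increases the component count from 1 to 2, so A is a cut vertex.
Removing E increases the component count from 1 to 2, so E is a cut vertex.
Removing J increases the component count from 1 to 3, so J is a cut vertex.
By contrast removing B leaves 1 component; it is not a cut vertex. No other vertex is a cut vertex either.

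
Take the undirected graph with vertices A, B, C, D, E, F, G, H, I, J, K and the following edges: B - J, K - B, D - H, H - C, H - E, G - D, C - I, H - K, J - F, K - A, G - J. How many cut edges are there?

5

The edges on the cycle G-D-H-K-B-J-G are not bridges since each lies on that cycle.
But removing K - A disconnects K from A; removing H - C disconnects H from C; removing I - C disconnects I from C; removing F - J disconnects F from J — these are bridges.
In total 5 edges are bridges.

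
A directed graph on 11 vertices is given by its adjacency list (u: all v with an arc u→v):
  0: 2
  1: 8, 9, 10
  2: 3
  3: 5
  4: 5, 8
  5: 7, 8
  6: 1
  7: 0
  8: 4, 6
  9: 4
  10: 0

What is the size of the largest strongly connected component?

11

{0, 1, 2, 3, 4, 5, 6, 7, 8, 9, 10} are all mutually reachable — one SCC of size 11.
The largest has 11 vertices.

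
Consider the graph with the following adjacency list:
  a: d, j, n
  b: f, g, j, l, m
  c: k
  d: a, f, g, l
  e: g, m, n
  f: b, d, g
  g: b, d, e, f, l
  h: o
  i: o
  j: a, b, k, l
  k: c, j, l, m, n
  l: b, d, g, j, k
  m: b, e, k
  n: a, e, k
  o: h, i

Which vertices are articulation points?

k, o

Removing k increases the component count from 2 to 3, so k is a cut vertex.
Removing o increases the component count from 2 to 3, so o is a cut vertex.
By contrast removing a leaves 2 components; it is not a cut vertex. No other vertex is a cut vertex either.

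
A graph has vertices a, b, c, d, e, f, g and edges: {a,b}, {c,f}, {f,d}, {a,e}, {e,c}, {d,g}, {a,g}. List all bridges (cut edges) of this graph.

a-b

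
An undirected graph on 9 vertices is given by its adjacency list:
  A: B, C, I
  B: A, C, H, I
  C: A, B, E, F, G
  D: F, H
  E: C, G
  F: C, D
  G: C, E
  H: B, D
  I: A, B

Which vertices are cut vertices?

Removing C increases the component count from 1 to 2, so C is a cut vertex.
By contrast removing B leaves 1 component; it is not a cut vertex. No other vertex is a cut vertex either.

C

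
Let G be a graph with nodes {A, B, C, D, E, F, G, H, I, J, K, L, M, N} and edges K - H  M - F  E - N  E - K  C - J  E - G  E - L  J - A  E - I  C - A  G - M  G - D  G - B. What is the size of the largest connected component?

Starting from A we can reach A, C, J. That is one component of size 3.
Starting from B we can reach B, D, E, F, G, H, I, K, L, M, N. That is one component of size 11.
The largest has 11 vertices.

11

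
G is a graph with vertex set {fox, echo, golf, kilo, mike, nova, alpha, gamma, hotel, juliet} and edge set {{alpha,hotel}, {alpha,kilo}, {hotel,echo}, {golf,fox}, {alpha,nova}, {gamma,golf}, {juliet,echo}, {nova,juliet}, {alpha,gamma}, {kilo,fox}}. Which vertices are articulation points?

Removing alpha increases the component count from 2 to 3, so alpha is a cut vertex.
By contrast removing golf leaves 2 components; it is not a cut vertex. No other vertex is a cut vertex either.

alpha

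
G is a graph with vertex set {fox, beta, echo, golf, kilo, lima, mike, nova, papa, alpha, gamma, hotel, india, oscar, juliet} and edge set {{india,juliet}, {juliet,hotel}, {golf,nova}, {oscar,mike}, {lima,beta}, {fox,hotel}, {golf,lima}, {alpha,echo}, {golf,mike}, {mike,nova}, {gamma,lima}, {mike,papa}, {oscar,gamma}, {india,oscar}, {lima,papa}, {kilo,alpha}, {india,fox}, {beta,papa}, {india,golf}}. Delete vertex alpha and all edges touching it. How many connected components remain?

With alpha gone, the remaining components are: {echo}; {kilo}; {fox, beta, golf, lima, mike, nova, papa, gamma, hotel, india, oscar, juliet}.
That is 3 components.

3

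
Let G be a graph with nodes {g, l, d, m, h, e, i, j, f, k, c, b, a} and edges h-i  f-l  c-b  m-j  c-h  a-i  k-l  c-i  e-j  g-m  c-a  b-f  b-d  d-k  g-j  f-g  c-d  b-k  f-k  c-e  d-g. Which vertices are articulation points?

c

Removing c increases the component count from 1 to 2, so c is a cut vertex.
By contrast removing h leaves 1 component; it is not a cut vertex. No other vertex is a cut vertex either.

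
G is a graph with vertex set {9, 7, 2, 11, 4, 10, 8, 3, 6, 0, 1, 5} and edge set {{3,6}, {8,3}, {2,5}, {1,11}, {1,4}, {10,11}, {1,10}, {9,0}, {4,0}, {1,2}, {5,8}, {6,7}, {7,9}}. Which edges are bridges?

none

The edges on the cycle 1-10-11-1 are not bridges since each lies on that cycle.
Every edge lies on some cycle, so there are no bridges.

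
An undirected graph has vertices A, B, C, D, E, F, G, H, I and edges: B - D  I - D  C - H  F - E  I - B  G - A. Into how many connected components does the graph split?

4

Starting from A we can reach A, G. That is one component of size 2.
Starting from E we can reach E, F. That is one component of size 2.
Starting from C we can reach C, H. That is one component of size 2.
Starting from B we can reach B, D, I. That is one component of size 3.
Total: 4 components.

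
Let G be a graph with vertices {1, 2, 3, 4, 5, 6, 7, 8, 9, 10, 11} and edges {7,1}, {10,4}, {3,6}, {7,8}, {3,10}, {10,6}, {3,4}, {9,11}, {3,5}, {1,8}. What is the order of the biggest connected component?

5

2 is isolated — a component by itself.
Starting from 9 we can reach 9, 11. That is one component of size 2.
Starting from 1 we can reach 1, 7, 8. That is one component of size 3.
Starting from 3 we can reach 3, 4, 5, 6, 10. That is one component of size 5.
The largest has 5 vertices.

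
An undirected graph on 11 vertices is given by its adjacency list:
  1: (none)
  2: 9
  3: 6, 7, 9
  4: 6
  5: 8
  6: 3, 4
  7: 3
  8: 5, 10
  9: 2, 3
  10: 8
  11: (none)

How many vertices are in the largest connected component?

6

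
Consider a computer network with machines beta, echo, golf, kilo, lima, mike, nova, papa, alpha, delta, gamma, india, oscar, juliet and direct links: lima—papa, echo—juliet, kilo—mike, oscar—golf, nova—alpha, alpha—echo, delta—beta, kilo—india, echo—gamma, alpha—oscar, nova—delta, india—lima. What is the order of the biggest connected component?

9

Starting from kilo we can reach kilo, lima, mike, papa, india. That is one component of size 5.
Starting from beta we can reach beta, echo, golf, nova, alpha, delta, gamma, oscar, juliet. That is one component of size 9.
The largest has 9 vertices.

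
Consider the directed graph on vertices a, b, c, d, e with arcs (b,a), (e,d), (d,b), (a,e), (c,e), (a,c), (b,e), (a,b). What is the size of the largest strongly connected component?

5

{a, b, c, d, e} are all mutually reachable — one SCC of size 5.
The largest has 5 vertices.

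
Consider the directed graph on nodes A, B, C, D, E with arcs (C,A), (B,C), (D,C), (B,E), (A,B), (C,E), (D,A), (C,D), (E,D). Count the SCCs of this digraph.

1

{A, B, C, D, E} are all mutually reachable — one SCC of size 5.
That gives 1 strongly connected component.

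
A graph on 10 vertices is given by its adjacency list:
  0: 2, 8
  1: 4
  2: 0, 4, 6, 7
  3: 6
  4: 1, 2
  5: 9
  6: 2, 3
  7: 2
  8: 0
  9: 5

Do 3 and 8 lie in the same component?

Yes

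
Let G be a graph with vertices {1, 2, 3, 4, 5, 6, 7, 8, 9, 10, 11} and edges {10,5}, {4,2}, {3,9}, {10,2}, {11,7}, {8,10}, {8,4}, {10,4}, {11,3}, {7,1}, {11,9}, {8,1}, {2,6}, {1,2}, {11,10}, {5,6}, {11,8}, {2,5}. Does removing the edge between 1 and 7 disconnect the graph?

No

After removing 1-7, the path 1-8-11-7 still connects them, so the edge is not a bridge.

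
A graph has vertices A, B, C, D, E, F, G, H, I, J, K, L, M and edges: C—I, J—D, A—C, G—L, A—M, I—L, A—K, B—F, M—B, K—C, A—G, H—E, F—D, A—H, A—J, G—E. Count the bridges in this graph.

The edges on the cycle A-K-C-A are not bridges since each lies on that cycle.
Every edge lies on some cycle, so there are no bridges.

0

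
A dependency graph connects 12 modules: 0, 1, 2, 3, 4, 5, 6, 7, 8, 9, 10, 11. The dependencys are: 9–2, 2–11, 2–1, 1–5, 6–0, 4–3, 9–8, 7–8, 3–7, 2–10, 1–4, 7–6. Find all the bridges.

The edges on the cycle 9-2-1-4-3-7-8-9 are not bridges since each lies on that cycle.
But removing 1–5 disconnects 1 from 5; removing 2–11 disconnects 2 from 11; removing 0–6 disconnects 0 from 6; removing 10–2 disconnects 10 from 2 — these are bridges.
In total 5 edges are bridges.

0-6, 1-5, 10-2, 11-2, 6-7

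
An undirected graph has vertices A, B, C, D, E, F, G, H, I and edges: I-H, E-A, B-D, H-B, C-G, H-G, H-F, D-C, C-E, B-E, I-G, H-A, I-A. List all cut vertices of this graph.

Removing H increases the component count from 1 to 2, so H is a cut vertex.
By contrast removing G leaves 1 component; it is not a cut vertex. No other vertex is a cut vertex either.

H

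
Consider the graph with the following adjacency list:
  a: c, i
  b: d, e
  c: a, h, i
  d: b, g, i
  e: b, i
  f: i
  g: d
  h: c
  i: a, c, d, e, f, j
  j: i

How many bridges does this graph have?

4

The edges on the cycle i-c-a-i are not bridges since each lies on that cycle.
But removing d-g disconnects d from g; removing h-c disconnects h from c; removing f-i disconnects f from i; removing j-i disconnects j from i — these are bridges.
That makes 4 bridges.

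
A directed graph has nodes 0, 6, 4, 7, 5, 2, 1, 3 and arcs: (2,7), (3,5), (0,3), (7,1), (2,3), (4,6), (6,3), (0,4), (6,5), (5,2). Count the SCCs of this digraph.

{2, 3, 5} are all mutually reachable — one SCC of size 3.
{7} is an SCC by itself.
{6} is an SCC by itself.
{4} is an SCC by itself.
{0} is an SCC by itself.
(and 1 more singleton SCC)
That gives 6 strongly connected components.

6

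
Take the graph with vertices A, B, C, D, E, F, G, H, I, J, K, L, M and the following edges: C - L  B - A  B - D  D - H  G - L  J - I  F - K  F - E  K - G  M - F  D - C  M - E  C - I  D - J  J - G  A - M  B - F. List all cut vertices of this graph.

Removing D increases the component count from 1 to 2, so D is a cut vertex.
By contrast removing I leaves 1 component; it is not a cut vertex. No other vertex is a cut vertex either.

D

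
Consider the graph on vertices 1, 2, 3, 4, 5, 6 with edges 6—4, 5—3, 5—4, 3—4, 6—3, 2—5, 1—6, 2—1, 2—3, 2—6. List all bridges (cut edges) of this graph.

none

The edges on the cycle 2-5-3-6-2 are not bridges since each lies on that cycle.
Every edge lies on some cycle, so there are no bridges.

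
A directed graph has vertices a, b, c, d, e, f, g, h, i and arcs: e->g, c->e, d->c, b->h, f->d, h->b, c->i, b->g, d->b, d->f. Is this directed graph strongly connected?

There is no directed path from c to b, so the graph is not strongly connected.

No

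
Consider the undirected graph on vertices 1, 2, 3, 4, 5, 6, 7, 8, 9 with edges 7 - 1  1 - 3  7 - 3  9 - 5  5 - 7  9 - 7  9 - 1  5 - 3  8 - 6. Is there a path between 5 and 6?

No

The component containing 5 is {1, 3, 5, 7, 9}, and 6 is not in it.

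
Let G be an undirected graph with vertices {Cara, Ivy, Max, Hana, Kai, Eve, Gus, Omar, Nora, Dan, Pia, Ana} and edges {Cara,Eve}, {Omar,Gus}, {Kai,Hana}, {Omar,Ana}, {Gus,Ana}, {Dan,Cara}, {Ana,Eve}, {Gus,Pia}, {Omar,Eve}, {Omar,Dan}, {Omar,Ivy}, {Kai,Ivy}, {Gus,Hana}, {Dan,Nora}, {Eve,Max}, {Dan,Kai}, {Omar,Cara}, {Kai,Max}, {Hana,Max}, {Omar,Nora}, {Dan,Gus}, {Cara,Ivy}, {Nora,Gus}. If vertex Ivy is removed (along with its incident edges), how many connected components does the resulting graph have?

With Ivy gone, the remaining components are: {Ana, Dan, Eve, Gus, Kai, Max, Pia, Cara, Hana, Nora, Omar}.
That is 1 component.

1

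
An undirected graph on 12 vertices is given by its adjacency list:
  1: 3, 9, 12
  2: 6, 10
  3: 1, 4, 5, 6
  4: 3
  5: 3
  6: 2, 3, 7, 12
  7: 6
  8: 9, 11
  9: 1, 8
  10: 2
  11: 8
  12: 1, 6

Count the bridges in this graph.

The edges on the cycle 6-3-1-12-6 are not bridges since each lies on that cycle.
But removing 10-2 disconnects 10 from 2; removing 6-2 disconnects 6 from 2; removing 3-5 disconnects 3 from 5; removing 9-8 disconnects 9 from 8 — these are bridges.
In total 8 edges are bridges.

8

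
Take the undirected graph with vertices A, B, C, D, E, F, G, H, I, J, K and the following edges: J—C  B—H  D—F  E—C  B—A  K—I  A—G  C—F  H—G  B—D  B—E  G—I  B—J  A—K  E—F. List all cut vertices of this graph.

Removing B increases the component count from 1 to 2, so B is a cut vertex.
By contrast removing G leaves 1 component; it is not a cut vertex. No other vertex is a cut vertex either.

B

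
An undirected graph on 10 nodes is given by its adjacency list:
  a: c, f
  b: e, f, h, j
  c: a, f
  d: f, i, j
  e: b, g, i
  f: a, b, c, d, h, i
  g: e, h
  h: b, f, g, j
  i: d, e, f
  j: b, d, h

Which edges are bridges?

The edges on the cycle f-a-c-f are not bridges since each lies on that cycle.
Every edge lies on some cycle, so there are no bridges.

none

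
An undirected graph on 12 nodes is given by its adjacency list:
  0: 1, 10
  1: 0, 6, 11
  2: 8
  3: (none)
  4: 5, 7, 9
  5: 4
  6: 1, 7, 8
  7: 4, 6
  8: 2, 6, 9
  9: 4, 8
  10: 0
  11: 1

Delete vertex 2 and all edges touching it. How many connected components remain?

2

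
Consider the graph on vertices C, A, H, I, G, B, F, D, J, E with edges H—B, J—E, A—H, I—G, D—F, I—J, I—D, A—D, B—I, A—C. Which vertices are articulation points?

Removing A increases the component count from 1 to 2, so A is a cut vertex.
Removing D increases the component count from 1 to 2, so D is a cut vertex.
Removing I increases the component count from 1 to 3, so I is a cut vertex.
Likewise J is a cut vertex.
By contrast removing B leaves 1 component; it is not a cut vertex. No other vertex is a cut vertex either.

A, D, I, J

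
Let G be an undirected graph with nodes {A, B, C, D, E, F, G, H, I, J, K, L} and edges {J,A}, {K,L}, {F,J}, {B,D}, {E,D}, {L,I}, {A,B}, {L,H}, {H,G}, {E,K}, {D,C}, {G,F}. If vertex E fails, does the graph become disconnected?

No

Deleting E leaves 1 component (was 1) (its neighbors D, K remain connected to each other), so E is not a cut vertex.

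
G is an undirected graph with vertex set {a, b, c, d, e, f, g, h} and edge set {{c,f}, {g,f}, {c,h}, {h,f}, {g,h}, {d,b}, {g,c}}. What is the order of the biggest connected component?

4

a is isolated — a component by itself.
e is isolated — a component by itself.
Starting from b we can reach b, d. That is one component of size 2.
Starting from c we can reach c, f, g, h. That is one component of size 4.
The largest has 4 vertices.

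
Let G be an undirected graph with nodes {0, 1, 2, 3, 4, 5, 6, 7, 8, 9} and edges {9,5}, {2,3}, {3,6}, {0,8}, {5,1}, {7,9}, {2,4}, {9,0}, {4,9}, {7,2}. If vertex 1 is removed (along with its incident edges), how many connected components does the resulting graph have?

With 1 gone, the remaining components are: {0, 2, 3, 4, 5, 6, 7, 8, 9}.
That is 1 component.

1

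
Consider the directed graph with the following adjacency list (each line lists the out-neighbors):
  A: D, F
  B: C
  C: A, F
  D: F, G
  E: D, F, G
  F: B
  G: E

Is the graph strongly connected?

From A we can reach every vertex (A, B, C, D, E, F, G), and every vertex can reach A (A, B, C, D, E, F, G). So the whole graph is one strongly connected component.

Yes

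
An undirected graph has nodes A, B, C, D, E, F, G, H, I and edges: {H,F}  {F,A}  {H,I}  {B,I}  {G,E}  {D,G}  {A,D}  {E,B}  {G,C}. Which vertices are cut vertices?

G

Removing G increases the component count from 1 to 2, so G is a cut vertex.
By contrast removing D leaves 1 component; it is not a cut vertex. No other vertex is a cut vertex either.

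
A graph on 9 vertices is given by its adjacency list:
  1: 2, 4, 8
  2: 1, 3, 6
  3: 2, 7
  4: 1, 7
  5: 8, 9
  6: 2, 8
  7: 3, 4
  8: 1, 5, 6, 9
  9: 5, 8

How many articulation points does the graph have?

Removing 8 increases the component count from 1 to 2, so 8 is a cut vertex.
By contrast removing 6 leaves 1 component; it is not a cut vertex. No other vertex is a cut vertex either.

1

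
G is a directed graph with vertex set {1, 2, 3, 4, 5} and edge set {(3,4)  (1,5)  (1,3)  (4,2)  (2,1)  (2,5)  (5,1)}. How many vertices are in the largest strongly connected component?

5

{1, 2, 3, 4, 5} are all mutually reachable — one SCC of size 5.
The largest has 5 vertices.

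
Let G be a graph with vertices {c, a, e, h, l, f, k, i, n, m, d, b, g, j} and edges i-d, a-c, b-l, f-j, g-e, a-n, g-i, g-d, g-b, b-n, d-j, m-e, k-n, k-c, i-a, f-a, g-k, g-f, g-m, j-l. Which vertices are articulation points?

g

Removing g increases the component count from 2 to 3, so g is a cut vertex.
By contrast removing i leaves 2 components; it is not a cut vertex. No other vertex is a cut vertex either.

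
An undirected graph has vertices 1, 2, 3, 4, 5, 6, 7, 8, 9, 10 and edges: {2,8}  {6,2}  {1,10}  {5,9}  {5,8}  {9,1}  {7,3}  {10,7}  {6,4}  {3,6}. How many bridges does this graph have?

The edges on the cycle 5-9-1-10-7-3-6-2-8-5 are not bridges since each lies on that cycle.
But removing 4-6 disconnects 4 from 6 — this is a bridge.

1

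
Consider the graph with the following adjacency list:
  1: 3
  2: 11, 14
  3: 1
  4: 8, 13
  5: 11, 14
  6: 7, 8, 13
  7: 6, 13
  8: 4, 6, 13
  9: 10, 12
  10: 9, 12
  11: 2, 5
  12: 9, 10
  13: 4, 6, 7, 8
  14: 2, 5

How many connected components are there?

Starting from 1 we can reach 1, 3. That is one component of size 2.
Starting from 9 we can reach 9, 10, 12. That is one component of size 3.
Starting from 2 we can reach 2, 5, 11, 14. That is one component of size 4.
Starting from 4 we can reach 4, 6, 7, 8, 13. That is one component of size 5.
Total: 4 components.

4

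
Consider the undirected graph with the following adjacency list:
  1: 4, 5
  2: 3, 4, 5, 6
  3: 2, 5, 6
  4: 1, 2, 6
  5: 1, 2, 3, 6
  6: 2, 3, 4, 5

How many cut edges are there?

0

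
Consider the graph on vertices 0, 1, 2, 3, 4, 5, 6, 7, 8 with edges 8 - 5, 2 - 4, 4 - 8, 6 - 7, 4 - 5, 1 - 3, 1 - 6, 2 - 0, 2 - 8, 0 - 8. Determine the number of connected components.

2

Starting from 1 we can reach 1, 3, 6, 7. That is one component of size 4.
Starting from 0 we can reach 0, 2, 4, 5, 8. That is one component of size 5.
Total: 2 components.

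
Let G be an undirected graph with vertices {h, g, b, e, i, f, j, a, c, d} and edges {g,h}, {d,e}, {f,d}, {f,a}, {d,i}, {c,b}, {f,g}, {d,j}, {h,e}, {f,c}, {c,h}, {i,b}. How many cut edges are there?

The edges on the cycle f-d-i-b-c-f are not bridges since each lies on that cycle.
But removing j-d disconnects j from d; removing f-a disconnects f from a — these are bridges.
That makes 2 bridges.

2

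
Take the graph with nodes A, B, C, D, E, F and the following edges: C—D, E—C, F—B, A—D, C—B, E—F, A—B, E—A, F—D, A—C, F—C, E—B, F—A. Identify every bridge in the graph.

none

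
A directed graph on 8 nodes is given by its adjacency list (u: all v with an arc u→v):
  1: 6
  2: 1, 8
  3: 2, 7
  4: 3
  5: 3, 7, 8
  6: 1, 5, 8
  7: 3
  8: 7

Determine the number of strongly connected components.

2

{1, 2, 3, 5, 6, 7, 8} are all mutually reachable — one SCC of size 7.
{4} is an SCC by itself.
That gives 2 strongly connected components.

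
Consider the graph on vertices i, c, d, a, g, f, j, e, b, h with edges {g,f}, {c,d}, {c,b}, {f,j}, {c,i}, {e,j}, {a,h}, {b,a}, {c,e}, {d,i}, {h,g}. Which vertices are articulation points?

c

Removing c increases the component count from 1 to 2, so c is a cut vertex.
By contrast removing a leaves 1 component; it is not a cut vertex. No other vertex is a cut vertex either.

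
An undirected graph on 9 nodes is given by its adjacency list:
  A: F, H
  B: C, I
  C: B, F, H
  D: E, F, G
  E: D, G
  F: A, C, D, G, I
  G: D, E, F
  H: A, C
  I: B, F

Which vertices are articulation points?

F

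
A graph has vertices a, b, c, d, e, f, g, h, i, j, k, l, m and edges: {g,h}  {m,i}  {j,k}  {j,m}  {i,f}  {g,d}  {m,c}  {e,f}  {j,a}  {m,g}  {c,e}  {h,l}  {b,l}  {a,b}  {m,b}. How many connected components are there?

1

Starting from a we can reach a, b, c, d, e, f, g, h, i, j, k, l, m. That is one component of size 13.
Total: 1 component.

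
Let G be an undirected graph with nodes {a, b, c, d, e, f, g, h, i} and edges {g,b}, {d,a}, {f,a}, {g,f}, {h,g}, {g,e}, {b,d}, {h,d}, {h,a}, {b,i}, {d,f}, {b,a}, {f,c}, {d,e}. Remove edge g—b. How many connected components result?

g and b are still connected via g-h-a-b, so the component count stays at 1.

1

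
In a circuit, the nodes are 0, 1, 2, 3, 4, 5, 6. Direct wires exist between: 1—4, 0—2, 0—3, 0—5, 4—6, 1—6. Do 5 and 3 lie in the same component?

From 5 we can reach 0, 2, 3, 5, which includes 3.

Yes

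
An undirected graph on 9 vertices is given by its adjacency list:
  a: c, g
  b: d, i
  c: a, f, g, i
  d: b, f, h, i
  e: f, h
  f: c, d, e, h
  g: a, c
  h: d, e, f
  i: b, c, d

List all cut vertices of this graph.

c

Removing c increases the component count from 1 to 2, so c is a cut vertex.
By contrast removing e leaves 1 component; it is not a cut vertex. No other vertex is a cut vertex either.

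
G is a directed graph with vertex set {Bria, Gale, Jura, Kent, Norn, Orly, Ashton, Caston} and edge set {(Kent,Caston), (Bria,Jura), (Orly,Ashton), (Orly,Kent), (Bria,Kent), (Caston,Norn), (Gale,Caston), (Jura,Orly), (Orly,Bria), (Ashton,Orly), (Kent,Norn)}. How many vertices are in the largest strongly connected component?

4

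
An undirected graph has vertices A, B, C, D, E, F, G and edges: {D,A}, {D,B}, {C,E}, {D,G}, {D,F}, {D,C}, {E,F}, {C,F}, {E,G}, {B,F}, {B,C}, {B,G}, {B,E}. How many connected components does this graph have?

Starting from A we can reach A, B, C, D, E, F, G. That is one component of size 7.
Total: 1 component.

1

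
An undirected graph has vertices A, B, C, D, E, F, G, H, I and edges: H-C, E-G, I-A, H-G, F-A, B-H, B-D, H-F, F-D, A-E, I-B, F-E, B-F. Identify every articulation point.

Removing H increases the component count from 1 to 2, so H is a cut vertex.
By contrast removing B leaves 1 component; it is not a cut vertex. No other vertex is a cut vertex either.

H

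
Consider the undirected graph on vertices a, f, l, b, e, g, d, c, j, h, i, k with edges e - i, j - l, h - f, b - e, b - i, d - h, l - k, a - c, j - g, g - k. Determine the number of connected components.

Starting from a we can reach a, c. That is one component of size 2.
Starting from b we can reach b, e, i. That is one component of size 3.
Starting from d we can reach d, f, h. That is one component of size 3.
Starting from g we can reach g, j, k, l. That is one component of size 4.
Total: 4 components.

4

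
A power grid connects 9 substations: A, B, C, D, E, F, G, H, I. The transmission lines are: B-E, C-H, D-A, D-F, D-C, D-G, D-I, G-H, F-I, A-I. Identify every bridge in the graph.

B-E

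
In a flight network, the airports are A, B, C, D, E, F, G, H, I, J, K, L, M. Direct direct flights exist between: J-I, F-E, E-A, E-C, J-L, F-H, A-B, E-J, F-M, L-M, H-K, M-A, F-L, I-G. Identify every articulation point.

A, E, F, H, I, J

Removing A increases the component count from 2 to 3, so A is a cut vertex.
Removing E increases the component count from 2 to 3, so E is a cut vertex.
Removing F increases the component count from 2 to 3, so F is a cut vertex.
Likewise H, I, J are cut vertices.
By contrast removing B leaves 2 components; it is not a cut vertex. No other vertex is a cut vertex either.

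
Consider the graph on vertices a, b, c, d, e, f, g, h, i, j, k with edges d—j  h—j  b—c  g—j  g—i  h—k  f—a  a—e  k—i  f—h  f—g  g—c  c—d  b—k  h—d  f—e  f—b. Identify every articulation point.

f

Removing f increases the component count from 1 to 2, so f is a cut vertex.
By contrast removing c leaves 1 component; it is not a cut vertex. No other vertex is a cut vertex either.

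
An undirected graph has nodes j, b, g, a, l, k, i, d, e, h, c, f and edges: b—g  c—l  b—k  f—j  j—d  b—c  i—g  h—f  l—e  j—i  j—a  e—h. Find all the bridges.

a-j, b-k, d-j

The edges on the cycle b-c-l-e-h-f-j-i-g-b are not bridges since each lies on that cycle.
But removing a—j disconnects a from j; removing d—j disconnects d from j; removing b—k disconnects b from k — these are bridges.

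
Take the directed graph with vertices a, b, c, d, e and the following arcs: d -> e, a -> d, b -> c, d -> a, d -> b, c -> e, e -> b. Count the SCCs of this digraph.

{b, c, e} are all mutually reachable — one SCC of size 3.
{a, d} are all mutually reachable — one SCC of size 2.
That gives 2 strongly connected components.

2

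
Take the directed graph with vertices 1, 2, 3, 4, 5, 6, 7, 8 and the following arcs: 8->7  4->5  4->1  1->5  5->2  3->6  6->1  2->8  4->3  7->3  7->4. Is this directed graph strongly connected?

From 5 we can reach every vertex (1, 2, 3, 4, 5, 6, 7, 8), and every vertex can reach 5 (1, 2, 3, 4, 5, 6, 7, 8). So the whole graph is one strongly connected component.

Yes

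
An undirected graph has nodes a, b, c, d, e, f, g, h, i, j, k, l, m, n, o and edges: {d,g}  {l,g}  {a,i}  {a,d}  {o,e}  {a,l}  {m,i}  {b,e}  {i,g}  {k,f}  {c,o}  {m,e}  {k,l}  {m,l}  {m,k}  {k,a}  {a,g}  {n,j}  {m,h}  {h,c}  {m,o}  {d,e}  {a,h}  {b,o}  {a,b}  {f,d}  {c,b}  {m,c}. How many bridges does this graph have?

1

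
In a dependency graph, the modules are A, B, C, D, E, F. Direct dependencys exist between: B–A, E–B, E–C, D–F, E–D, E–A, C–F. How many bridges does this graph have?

The edges on the cycle E-B-A-E are not bridges since each lies on that cycle.
Every edge lies on some cycle, so there are no bridges.

0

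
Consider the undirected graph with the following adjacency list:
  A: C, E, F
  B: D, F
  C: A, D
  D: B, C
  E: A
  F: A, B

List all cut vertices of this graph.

Removing A increases the component count from 1 to 2, so A is a cut vertex.
By contrast removing D leaves 1 component; it is not a cut vertex. No other vertex is a cut vertex either.

A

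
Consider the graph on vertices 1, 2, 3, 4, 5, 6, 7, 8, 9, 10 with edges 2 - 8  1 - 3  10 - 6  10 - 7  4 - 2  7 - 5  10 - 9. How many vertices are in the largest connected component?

Starting from 1 we can reach 1, 3. That is one component of size 2.
Starting from 2 we can reach 2, 4, 8. That is one component of size 3.
Starting from 5 we can reach 5, 6, 7, 9, 10. That is one component of size 5.
The largest has 5 vertices.

5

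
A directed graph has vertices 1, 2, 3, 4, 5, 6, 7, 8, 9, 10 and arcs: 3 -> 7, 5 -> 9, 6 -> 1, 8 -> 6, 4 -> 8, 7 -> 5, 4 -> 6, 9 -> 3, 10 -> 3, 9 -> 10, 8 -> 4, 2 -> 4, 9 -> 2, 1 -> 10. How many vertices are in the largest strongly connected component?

{1, 2, 3, 4, 5, 6, 7, 8, 9, 10} are all mutually reachable — one SCC of size 10.
The largest has 10 vertices.

10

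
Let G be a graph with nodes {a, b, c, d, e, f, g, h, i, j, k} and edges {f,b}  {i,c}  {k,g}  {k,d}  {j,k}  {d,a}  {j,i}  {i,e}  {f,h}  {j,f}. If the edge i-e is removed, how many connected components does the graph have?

Before removal there is 1 component.
i-e is a bridge — removing it separates i's side from e's side.
After removal: 2 components.

2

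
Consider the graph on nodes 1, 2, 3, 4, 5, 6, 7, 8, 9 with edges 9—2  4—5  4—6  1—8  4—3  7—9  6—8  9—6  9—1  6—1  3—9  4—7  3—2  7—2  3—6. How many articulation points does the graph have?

1

Removing 4 increases the component count from 1 to 2, so 4 is a cut vertex.
By contrast removing 2 leaves 1 component; it is not a cut vertex. No other vertex is a cut vertex either.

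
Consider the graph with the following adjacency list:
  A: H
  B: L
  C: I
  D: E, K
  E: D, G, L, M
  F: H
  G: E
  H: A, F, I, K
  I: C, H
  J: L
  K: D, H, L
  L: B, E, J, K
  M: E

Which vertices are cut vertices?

Removing E increases the component count from 1 to 3, so E is a cut vertex.
Removing H increases the component count from 1 to 4, so H is a cut vertex.
Removing I increases the component count from 1 to 2, so I is a cut vertex.
Likewise K, L are cut vertices.
By contrast removing G leaves 1 component; it is not a cut vertex. No other vertex is a cut vertex either.

E, H, I, K, L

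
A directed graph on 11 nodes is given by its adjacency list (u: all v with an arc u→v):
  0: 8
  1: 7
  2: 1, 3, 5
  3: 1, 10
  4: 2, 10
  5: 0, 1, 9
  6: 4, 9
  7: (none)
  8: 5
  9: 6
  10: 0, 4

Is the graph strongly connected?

There is no directed path from 1 to 4, so the graph is not strongly connected.

No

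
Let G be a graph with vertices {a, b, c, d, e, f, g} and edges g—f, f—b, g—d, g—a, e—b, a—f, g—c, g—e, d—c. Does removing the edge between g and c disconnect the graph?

No

After removing g—c, the path g-d-c still connects them, so the edge is not a bridge.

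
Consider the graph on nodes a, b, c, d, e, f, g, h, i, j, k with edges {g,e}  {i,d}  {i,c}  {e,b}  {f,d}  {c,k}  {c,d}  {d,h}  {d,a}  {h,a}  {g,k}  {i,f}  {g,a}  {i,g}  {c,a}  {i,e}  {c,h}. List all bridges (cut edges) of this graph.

b-e

The edges on the cycle i-c-k-g-i are not bridges since each lies on that cycle.
But removing e—b disconnects e from b — this is a bridge.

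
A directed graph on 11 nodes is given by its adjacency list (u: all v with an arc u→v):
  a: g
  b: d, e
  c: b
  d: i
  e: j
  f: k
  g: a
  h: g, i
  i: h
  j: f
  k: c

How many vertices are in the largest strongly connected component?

6

{b, c, e, f, j, k} are all mutually reachable — one SCC of size 6.
{h, i} are all mutually reachable — one SCC of size 2.
{a, g} are all mutually reachable — one SCC of size 2.
{d} is an SCC by itself.
The largest has 6 vertices.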